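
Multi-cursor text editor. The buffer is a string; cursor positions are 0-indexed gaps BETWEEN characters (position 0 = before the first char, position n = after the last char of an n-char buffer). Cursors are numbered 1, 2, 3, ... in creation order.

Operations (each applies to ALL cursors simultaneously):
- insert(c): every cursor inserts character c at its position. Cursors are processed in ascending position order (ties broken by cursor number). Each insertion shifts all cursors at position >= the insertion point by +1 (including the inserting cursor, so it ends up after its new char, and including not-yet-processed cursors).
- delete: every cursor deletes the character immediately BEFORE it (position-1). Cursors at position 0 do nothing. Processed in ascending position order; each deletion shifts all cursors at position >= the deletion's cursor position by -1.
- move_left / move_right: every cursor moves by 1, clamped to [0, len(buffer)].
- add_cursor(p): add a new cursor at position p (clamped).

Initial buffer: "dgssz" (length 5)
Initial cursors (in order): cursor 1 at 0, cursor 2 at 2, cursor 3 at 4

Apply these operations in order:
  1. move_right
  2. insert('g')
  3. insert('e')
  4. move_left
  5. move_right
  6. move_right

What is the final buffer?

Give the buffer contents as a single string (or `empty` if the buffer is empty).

Answer: dgegsgeszge

Derivation:
After op 1 (move_right): buffer="dgssz" (len 5), cursors c1@1 c2@3 c3@5, authorship .....
After op 2 (insert('g')): buffer="dggsgszg" (len 8), cursors c1@2 c2@5 c3@8, authorship .1..2..3
After op 3 (insert('e')): buffer="dgegsgeszge" (len 11), cursors c1@3 c2@7 c3@11, authorship .11..22..33
After op 4 (move_left): buffer="dgegsgeszge" (len 11), cursors c1@2 c2@6 c3@10, authorship .11..22..33
After op 5 (move_right): buffer="dgegsgeszge" (len 11), cursors c1@3 c2@7 c3@11, authorship .11..22..33
After op 6 (move_right): buffer="dgegsgeszge" (len 11), cursors c1@4 c2@8 c3@11, authorship .11..22..33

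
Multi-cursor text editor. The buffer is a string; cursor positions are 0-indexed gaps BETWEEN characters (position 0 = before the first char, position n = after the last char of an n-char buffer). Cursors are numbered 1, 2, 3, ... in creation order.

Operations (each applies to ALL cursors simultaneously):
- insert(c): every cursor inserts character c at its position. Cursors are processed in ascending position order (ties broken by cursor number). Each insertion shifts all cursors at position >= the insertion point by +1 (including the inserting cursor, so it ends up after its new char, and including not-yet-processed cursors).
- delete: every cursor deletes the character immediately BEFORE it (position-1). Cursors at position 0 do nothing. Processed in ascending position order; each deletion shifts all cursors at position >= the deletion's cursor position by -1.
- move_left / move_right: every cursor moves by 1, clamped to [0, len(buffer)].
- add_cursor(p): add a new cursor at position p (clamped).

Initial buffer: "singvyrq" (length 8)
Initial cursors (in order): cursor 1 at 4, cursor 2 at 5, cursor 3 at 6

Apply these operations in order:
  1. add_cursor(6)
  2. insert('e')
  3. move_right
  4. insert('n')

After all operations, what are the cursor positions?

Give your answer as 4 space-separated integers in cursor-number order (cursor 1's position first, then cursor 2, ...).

After op 1 (add_cursor(6)): buffer="singvyrq" (len 8), cursors c1@4 c2@5 c3@6 c4@6, authorship ........
After op 2 (insert('e')): buffer="singeveyeerq" (len 12), cursors c1@5 c2@7 c3@10 c4@10, authorship ....1.2.34..
After op 3 (move_right): buffer="singeveyeerq" (len 12), cursors c1@6 c2@8 c3@11 c4@11, authorship ....1.2.34..
After op 4 (insert('n')): buffer="singevneyneernnq" (len 16), cursors c1@7 c2@10 c3@15 c4@15, authorship ....1.12.234.34.

Answer: 7 10 15 15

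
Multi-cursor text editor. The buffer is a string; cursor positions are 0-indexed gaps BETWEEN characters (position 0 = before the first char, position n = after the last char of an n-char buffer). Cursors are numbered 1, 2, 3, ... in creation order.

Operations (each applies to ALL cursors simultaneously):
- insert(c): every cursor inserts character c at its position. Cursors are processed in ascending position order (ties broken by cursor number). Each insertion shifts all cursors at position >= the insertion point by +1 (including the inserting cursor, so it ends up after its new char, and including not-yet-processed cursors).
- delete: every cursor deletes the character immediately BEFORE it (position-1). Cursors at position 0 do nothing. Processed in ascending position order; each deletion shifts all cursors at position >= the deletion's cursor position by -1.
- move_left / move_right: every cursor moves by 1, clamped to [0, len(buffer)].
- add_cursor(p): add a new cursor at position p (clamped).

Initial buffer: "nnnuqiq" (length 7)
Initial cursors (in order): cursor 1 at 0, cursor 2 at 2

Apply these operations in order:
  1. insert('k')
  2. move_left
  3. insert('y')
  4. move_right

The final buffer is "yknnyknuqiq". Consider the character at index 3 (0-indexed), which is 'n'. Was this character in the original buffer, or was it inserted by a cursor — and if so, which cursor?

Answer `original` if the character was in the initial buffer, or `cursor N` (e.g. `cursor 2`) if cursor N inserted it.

After op 1 (insert('k')): buffer="knnknuqiq" (len 9), cursors c1@1 c2@4, authorship 1..2.....
After op 2 (move_left): buffer="knnknuqiq" (len 9), cursors c1@0 c2@3, authorship 1..2.....
After op 3 (insert('y')): buffer="yknnyknuqiq" (len 11), cursors c1@1 c2@5, authorship 11..22.....
After op 4 (move_right): buffer="yknnyknuqiq" (len 11), cursors c1@2 c2@6, authorship 11..22.....
Authorship (.=original, N=cursor N): 1 1 . . 2 2 . . . . .
Index 3: author = original

Answer: original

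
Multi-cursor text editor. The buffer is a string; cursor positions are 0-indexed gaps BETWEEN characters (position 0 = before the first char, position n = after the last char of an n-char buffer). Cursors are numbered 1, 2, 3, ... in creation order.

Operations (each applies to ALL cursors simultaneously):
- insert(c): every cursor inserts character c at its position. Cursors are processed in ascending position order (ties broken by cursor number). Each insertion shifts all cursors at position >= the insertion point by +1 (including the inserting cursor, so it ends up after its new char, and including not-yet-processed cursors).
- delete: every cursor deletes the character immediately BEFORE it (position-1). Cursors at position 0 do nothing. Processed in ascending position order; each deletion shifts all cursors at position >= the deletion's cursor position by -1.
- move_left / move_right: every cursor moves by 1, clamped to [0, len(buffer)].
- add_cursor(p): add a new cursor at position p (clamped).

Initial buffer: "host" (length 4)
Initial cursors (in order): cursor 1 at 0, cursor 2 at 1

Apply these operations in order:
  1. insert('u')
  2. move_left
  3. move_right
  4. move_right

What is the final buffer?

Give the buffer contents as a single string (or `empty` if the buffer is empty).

After op 1 (insert('u')): buffer="uhuost" (len 6), cursors c1@1 c2@3, authorship 1.2...
After op 2 (move_left): buffer="uhuost" (len 6), cursors c1@0 c2@2, authorship 1.2...
After op 3 (move_right): buffer="uhuost" (len 6), cursors c1@1 c2@3, authorship 1.2...
After op 4 (move_right): buffer="uhuost" (len 6), cursors c1@2 c2@4, authorship 1.2...

Answer: uhuost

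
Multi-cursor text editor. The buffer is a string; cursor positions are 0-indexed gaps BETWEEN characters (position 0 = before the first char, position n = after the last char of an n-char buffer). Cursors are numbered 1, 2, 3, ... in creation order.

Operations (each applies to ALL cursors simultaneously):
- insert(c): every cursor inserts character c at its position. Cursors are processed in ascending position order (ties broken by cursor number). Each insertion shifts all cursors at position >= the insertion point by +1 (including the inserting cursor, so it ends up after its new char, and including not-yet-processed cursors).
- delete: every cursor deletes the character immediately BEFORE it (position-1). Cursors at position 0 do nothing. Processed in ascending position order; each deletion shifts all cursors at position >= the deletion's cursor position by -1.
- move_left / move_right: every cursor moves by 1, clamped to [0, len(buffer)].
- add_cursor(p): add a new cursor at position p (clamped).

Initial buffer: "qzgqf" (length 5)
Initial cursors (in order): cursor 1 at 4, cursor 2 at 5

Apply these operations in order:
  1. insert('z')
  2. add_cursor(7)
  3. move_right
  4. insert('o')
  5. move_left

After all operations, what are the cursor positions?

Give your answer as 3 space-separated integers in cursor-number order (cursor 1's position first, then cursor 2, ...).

After op 1 (insert('z')): buffer="qzgqzfz" (len 7), cursors c1@5 c2@7, authorship ....1.2
After op 2 (add_cursor(7)): buffer="qzgqzfz" (len 7), cursors c1@5 c2@7 c3@7, authorship ....1.2
After op 3 (move_right): buffer="qzgqzfz" (len 7), cursors c1@6 c2@7 c3@7, authorship ....1.2
After op 4 (insert('o')): buffer="qzgqzfozoo" (len 10), cursors c1@7 c2@10 c3@10, authorship ....1.1223
After op 5 (move_left): buffer="qzgqzfozoo" (len 10), cursors c1@6 c2@9 c3@9, authorship ....1.1223

Answer: 6 9 9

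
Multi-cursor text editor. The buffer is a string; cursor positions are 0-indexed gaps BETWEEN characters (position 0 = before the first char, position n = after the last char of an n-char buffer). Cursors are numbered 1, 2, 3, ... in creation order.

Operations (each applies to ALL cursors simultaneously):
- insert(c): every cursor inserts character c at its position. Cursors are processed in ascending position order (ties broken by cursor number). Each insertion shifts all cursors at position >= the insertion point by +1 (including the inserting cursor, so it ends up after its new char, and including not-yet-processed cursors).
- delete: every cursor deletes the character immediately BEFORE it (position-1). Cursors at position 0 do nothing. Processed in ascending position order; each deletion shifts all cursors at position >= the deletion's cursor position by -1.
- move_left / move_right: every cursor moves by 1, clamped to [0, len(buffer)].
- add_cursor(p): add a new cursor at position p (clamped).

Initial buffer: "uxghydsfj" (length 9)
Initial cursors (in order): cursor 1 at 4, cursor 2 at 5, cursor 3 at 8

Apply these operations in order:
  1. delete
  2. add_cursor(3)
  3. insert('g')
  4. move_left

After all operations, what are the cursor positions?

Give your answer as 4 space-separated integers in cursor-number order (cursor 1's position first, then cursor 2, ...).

Answer: 5 5 8 5

Derivation:
After op 1 (delete): buffer="uxgdsj" (len 6), cursors c1@3 c2@3 c3@5, authorship ......
After op 2 (add_cursor(3)): buffer="uxgdsj" (len 6), cursors c1@3 c2@3 c4@3 c3@5, authorship ......
After op 3 (insert('g')): buffer="uxggggdsgj" (len 10), cursors c1@6 c2@6 c4@6 c3@9, authorship ...124..3.
After op 4 (move_left): buffer="uxggggdsgj" (len 10), cursors c1@5 c2@5 c4@5 c3@8, authorship ...124..3.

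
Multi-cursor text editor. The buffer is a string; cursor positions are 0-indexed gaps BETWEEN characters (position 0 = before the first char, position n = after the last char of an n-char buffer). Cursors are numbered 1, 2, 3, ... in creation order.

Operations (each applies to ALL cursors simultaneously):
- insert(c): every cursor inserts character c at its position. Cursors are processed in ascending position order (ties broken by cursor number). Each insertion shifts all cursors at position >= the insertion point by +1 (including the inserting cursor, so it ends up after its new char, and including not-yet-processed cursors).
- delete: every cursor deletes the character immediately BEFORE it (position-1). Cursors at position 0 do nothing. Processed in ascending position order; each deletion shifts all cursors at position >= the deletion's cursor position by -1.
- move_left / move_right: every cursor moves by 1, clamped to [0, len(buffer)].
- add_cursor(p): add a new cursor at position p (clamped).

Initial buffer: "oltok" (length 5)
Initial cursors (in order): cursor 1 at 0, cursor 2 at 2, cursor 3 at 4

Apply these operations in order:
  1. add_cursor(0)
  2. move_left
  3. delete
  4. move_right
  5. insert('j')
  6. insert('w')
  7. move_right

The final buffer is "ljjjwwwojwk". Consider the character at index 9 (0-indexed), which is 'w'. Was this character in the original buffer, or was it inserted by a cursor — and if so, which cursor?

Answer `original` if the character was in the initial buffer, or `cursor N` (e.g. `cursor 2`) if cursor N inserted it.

After op 1 (add_cursor(0)): buffer="oltok" (len 5), cursors c1@0 c4@0 c2@2 c3@4, authorship .....
After op 2 (move_left): buffer="oltok" (len 5), cursors c1@0 c4@0 c2@1 c3@3, authorship .....
After op 3 (delete): buffer="lok" (len 3), cursors c1@0 c2@0 c4@0 c3@1, authorship ...
After op 4 (move_right): buffer="lok" (len 3), cursors c1@1 c2@1 c4@1 c3@2, authorship ...
After op 5 (insert('j')): buffer="ljjjojk" (len 7), cursors c1@4 c2@4 c4@4 c3@6, authorship .124.3.
After op 6 (insert('w')): buffer="ljjjwwwojwk" (len 11), cursors c1@7 c2@7 c4@7 c3@10, authorship .124124.33.
After op 7 (move_right): buffer="ljjjwwwojwk" (len 11), cursors c1@8 c2@8 c4@8 c3@11, authorship .124124.33.
Authorship (.=original, N=cursor N): . 1 2 4 1 2 4 . 3 3 .
Index 9: author = 3

Answer: cursor 3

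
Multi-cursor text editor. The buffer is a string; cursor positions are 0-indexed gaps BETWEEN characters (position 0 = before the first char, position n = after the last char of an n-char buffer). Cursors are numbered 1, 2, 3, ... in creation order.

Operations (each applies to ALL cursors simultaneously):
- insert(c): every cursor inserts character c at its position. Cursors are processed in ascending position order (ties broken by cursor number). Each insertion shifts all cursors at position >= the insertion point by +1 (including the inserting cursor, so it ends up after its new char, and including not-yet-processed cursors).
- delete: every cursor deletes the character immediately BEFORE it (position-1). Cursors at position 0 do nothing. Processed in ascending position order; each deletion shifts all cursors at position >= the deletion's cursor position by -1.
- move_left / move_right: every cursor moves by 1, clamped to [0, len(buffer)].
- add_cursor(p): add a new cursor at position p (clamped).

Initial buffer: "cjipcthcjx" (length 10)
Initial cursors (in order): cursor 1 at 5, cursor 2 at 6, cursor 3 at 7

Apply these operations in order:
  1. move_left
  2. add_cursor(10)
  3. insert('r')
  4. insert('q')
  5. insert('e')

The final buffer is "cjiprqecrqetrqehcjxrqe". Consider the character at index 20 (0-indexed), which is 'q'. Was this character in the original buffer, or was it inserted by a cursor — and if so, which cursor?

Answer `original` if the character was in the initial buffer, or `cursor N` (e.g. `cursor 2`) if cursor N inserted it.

Answer: cursor 4

Derivation:
After op 1 (move_left): buffer="cjipcthcjx" (len 10), cursors c1@4 c2@5 c3@6, authorship ..........
After op 2 (add_cursor(10)): buffer="cjipcthcjx" (len 10), cursors c1@4 c2@5 c3@6 c4@10, authorship ..........
After op 3 (insert('r')): buffer="cjiprcrtrhcjxr" (len 14), cursors c1@5 c2@7 c3@9 c4@14, authorship ....1.2.3....4
After op 4 (insert('q')): buffer="cjiprqcrqtrqhcjxrq" (len 18), cursors c1@6 c2@9 c3@12 c4@18, authorship ....11.22.33....44
After op 5 (insert('e')): buffer="cjiprqecrqetrqehcjxrqe" (len 22), cursors c1@7 c2@11 c3@15 c4@22, authorship ....111.222.333....444
Authorship (.=original, N=cursor N): . . . . 1 1 1 . 2 2 2 . 3 3 3 . . . . 4 4 4
Index 20: author = 4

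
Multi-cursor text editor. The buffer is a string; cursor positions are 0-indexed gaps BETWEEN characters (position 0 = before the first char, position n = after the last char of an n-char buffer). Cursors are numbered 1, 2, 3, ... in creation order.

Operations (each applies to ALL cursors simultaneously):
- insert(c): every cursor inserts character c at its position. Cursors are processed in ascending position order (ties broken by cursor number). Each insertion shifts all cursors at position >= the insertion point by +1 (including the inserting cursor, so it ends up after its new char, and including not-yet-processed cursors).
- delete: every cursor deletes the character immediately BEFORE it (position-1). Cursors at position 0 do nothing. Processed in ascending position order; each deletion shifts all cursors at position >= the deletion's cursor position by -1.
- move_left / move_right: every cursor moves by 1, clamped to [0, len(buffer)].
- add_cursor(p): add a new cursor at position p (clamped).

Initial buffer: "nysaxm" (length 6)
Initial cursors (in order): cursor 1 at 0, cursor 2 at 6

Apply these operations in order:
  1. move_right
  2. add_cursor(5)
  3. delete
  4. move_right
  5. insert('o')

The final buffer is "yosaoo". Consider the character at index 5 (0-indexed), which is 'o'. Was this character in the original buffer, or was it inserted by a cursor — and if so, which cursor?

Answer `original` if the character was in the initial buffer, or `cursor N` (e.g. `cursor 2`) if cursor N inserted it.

Answer: cursor 3

Derivation:
After op 1 (move_right): buffer="nysaxm" (len 6), cursors c1@1 c2@6, authorship ......
After op 2 (add_cursor(5)): buffer="nysaxm" (len 6), cursors c1@1 c3@5 c2@6, authorship ......
After op 3 (delete): buffer="ysa" (len 3), cursors c1@0 c2@3 c3@3, authorship ...
After op 4 (move_right): buffer="ysa" (len 3), cursors c1@1 c2@3 c3@3, authorship ...
After op 5 (insert('o')): buffer="yosaoo" (len 6), cursors c1@2 c2@6 c3@6, authorship .1..23
Authorship (.=original, N=cursor N): . 1 . . 2 3
Index 5: author = 3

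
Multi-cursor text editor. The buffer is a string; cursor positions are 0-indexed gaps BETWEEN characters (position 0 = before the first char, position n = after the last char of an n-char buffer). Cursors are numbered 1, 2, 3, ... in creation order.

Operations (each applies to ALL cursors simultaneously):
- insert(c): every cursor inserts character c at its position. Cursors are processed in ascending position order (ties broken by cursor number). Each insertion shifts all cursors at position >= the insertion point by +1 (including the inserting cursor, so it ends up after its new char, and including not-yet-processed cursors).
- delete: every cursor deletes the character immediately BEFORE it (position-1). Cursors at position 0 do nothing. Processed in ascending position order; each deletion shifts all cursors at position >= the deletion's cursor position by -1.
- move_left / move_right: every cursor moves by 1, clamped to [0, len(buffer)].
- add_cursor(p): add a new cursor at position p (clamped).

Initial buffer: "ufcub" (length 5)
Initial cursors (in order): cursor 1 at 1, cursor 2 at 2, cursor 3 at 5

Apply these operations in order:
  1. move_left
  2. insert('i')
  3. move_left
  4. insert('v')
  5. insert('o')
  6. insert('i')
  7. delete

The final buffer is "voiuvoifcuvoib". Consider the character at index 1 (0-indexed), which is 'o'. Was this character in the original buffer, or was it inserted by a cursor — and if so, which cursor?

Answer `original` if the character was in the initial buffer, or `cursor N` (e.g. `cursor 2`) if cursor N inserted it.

Answer: cursor 1

Derivation:
After op 1 (move_left): buffer="ufcub" (len 5), cursors c1@0 c2@1 c3@4, authorship .....
After op 2 (insert('i')): buffer="iuifcuib" (len 8), cursors c1@1 c2@3 c3@7, authorship 1.2...3.
After op 3 (move_left): buffer="iuifcuib" (len 8), cursors c1@0 c2@2 c3@6, authorship 1.2...3.
After op 4 (insert('v')): buffer="viuvifcuvib" (len 11), cursors c1@1 c2@4 c3@9, authorship 11.22...33.
After op 5 (insert('o')): buffer="voiuvoifcuvoib" (len 14), cursors c1@2 c2@6 c3@12, authorship 111.222...333.
After op 6 (insert('i')): buffer="voiiuvoiifcuvoiib" (len 17), cursors c1@3 c2@8 c3@15, authorship 1111.2222...3333.
After op 7 (delete): buffer="voiuvoifcuvoib" (len 14), cursors c1@2 c2@6 c3@12, authorship 111.222...333.
Authorship (.=original, N=cursor N): 1 1 1 . 2 2 2 . . . 3 3 3 .
Index 1: author = 1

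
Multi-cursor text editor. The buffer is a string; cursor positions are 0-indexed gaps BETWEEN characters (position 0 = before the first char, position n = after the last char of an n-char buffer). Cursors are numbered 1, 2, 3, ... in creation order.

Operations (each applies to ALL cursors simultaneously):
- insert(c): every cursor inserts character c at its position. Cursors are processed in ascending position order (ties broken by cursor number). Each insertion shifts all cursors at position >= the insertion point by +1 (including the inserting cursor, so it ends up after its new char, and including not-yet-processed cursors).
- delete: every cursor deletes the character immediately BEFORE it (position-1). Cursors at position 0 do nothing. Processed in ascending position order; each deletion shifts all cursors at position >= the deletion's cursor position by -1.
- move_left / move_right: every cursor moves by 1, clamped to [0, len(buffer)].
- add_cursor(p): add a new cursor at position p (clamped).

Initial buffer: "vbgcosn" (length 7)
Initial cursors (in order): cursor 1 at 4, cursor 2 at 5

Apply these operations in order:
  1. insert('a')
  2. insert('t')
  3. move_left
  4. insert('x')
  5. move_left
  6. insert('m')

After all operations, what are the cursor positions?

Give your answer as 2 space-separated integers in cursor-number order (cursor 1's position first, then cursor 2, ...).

Answer: 6 11

Derivation:
After op 1 (insert('a')): buffer="vbgcaoasn" (len 9), cursors c1@5 c2@7, authorship ....1.2..
After op 2 (insert('t')): buffer="vbgcatoatsn" (len 11), cursors c1@6 c2@9, authorship ....11.22..
After op 3 (move_left): buffer="vbgcatoatsn" (len 11), cursors c1@5 c2@8, authorship ....11.22..
After op 4 (insert('x')): buffer="vbgcaxtoaxtsn" (len 13), cursors c1@6 c2@10, authorship ....111.222..
After op 5 (move_left): buffer="vbgcaxtoaxtsn" (len 13), cursors c1@5 c2@9, authorship ....111.222..
After op 6 (insert('m')): buffer="vbgcamxtoamxtsn" (len 15), cursors c1@6 c2@11, authorship ....1111.2222..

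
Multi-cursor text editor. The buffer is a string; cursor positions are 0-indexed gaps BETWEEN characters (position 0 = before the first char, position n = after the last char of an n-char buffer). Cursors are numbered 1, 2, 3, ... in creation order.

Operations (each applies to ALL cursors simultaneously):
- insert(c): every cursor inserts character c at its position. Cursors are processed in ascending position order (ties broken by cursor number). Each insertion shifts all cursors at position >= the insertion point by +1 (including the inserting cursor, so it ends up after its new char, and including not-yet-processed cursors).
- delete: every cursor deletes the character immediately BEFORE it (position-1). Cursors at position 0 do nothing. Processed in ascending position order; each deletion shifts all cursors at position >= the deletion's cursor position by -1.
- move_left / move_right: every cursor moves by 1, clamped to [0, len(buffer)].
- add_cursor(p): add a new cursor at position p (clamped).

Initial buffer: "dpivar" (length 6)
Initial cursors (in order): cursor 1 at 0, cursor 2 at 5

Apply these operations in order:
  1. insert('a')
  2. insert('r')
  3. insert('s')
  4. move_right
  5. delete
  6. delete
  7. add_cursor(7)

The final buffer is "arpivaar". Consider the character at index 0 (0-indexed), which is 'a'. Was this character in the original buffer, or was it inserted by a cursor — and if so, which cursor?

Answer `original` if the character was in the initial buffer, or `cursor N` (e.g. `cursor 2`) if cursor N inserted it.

After op 1 (insert('a')): buffer="adpivaar" (len 8), cursors c1@1 c2@7, authorship 1.....2.
After op 2 (insert('r')): buffer="ardpivaarr" (len 10), cursors c1@2 c2@9, authorship 11.....22.
After op 3 (insert('s')): buffer="arsdpivaarsr" (len 12), cursors c1@3 c2@11, authorship 111.....222.
After op 4 (move_right): buffer="arsdpivaarsr" (len 12), cursors c1@4 c2@12, authorship 111.....222.
After op 5 (delete): buffer="arspivaars" (len 10), cursors c1@3 c2@10, authorship 111....222
After op 6 (delete): buffer="arpivaar" (len 8), cursors c1@2 c2@8, authorship 11....22
After op 7 (add_cursor(7)): buffer="arpivaar" (len 8), cursors c1@2 c3@7 c2@8, authorship 11....22
Authorship (.=original, N=cursor N): 1 1 . . . . 2 2
Index 0: author = 1

Answer: cursor 1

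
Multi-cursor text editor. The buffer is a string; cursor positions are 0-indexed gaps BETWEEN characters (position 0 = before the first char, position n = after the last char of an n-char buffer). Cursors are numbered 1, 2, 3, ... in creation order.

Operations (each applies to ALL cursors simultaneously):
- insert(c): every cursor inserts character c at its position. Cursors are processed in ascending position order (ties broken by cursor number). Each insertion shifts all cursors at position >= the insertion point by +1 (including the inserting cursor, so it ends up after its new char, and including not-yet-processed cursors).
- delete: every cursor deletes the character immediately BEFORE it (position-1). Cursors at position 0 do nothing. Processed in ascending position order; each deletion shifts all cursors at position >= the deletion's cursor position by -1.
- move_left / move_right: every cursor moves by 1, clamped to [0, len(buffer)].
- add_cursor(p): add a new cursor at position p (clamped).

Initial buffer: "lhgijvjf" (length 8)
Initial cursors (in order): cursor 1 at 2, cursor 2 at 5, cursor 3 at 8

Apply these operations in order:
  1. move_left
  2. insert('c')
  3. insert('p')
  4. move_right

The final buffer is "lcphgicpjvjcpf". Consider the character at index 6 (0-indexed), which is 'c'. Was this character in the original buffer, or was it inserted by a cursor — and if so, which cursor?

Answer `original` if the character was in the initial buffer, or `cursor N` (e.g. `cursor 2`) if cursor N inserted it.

Answer: cursor 2

Derivation:
After op 1 (move_left): buffer="lhgijvjf" (len 8), cursors c1@1 c2@4 c3@7, authorship ........
After op 2 (insert('c')): buffer="lchgicjvjcf" (len 11), cursors c1@2 c2@6 c3@10, authorship .1...2...3.
After op 3 (insert('p')): buffer="lcphgicpjvjcpf" (len 14), cursors c1@3 c2@8 c3@13, authorship .11...22...33.
After op 4 (move_right): buffer="lcphgicpjvjcpf" (len 14), cursors c1@4 c2@9 c3@14, authorship .11...22...33.
Authorship (.=original, N=cursor N): . 1 1 . . . 2 2 . . . 3 3 .
Index 6: author = 2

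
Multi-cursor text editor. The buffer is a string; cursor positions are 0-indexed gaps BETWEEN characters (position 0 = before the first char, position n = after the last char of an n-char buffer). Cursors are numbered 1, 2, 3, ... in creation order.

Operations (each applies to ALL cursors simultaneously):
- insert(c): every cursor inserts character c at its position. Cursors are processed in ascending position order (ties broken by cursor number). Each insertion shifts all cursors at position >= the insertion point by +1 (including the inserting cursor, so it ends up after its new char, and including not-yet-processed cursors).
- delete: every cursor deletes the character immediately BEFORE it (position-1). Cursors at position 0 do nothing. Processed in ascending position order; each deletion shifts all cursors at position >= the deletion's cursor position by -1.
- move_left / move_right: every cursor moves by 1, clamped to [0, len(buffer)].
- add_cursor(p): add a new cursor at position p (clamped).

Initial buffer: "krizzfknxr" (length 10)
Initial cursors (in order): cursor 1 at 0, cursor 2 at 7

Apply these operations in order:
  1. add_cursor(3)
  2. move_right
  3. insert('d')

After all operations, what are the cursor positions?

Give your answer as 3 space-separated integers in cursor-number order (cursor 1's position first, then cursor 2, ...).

Answer: 2 11 6

Derivation:
After op 1 (add_cursor(3)): buffer="krizzfknxr" (len 10), cursors c1@0 c3@3 c2@7, authorship ..........
After op 2 (move_right): buffer="krizzfknxr" (len 10), cursors c1@1 c3@4 c2@8, authorship ..........
After op 3 (insert('d')): buffer="kdrizdzfkndxr" (len 13), cursors c1@2 c3@6 c2@11, authorship .1...3....2..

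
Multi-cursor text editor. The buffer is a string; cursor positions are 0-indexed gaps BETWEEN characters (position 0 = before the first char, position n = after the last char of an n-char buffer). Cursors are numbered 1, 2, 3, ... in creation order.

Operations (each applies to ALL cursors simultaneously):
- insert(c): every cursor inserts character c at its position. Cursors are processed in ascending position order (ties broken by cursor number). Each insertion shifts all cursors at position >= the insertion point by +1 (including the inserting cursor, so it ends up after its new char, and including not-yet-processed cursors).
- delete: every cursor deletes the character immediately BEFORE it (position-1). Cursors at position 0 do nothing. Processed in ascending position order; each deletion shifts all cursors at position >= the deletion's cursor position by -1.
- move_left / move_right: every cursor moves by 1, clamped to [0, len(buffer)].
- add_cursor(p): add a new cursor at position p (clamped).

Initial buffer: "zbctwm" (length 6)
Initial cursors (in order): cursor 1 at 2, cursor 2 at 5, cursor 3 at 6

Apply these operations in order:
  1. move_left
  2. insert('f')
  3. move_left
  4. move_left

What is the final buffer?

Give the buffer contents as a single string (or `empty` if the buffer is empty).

Answer: zfbctfwfm

Derivation:
After op 1 (move_left): buffer="zbctwm" (len 6), cursors c1@1 c2@4 c3@5, authorship ......
After op 2 (insert('f')): buffer="zfbctfwfm" (len 9), cursors c1@2 c2@6 c3@8, authorship .1...2.3.
After op 3 (move_left): buffer="zfbctfwfm" (len 9), cursors c1@1 c2@5 c3@7, authorship .1...2.3.
After op 4 (move_left): buffer="zfbctfwfm" (len 9), cursors c1@0 c2@4 c3@6, authorship .1...2.3.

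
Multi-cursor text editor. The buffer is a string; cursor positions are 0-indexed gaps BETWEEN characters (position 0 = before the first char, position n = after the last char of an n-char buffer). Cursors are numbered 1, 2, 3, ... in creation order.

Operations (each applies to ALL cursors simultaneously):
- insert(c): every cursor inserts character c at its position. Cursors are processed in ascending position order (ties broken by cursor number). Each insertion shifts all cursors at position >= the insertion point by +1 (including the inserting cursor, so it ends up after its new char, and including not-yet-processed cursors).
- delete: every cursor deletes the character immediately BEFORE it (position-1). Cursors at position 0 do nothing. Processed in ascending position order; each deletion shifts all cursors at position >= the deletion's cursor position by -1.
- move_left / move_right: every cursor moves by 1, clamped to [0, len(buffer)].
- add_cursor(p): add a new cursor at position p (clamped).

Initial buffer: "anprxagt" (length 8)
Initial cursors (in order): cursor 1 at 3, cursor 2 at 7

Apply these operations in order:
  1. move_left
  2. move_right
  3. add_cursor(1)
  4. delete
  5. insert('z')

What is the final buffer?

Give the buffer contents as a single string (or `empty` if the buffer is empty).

After op 1 (move_left): buffer="anprxagt" (len 8), cursors c1@2 c2@6, authorship ........
After op 2 (move_right): buffer="anprxagt" (len 8), cursors c1@3 c2@7, authorship ........
After op 3 (add_cursor(1)): buffer="anprxagt" (len 8), cursors c3@1 c1@3 c2@7, authorship ........
After op 4 (delete): buffer="nrxat" (len 5), cursors c3@0 c1@1 c2@4, authorship .....
After op 5 (insert('z')): buffer="znzrxazt" (len 8), cursors c3@1 c1@3 c2@7, authorship 3.1...2.

Answer: znzrxazt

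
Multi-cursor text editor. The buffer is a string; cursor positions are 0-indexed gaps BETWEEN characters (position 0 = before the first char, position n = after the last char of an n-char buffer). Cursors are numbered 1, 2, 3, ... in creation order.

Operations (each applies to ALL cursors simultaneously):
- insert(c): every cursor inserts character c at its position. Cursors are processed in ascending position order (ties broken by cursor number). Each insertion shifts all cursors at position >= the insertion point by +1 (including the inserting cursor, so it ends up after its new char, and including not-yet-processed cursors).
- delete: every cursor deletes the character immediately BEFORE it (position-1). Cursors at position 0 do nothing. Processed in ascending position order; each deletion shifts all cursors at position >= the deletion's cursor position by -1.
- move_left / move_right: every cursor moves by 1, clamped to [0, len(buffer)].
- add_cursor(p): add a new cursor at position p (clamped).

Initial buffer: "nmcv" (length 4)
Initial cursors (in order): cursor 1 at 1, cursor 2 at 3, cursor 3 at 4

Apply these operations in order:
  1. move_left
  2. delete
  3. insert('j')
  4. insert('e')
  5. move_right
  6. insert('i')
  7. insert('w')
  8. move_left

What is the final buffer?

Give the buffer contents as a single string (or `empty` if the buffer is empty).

Answer: jeniwjjeeviiww

Derivation:
After op 1 (move_left): buffer="nmcv" (len 4), cursors c1@0 c2@2 c3@3, authorship ....
After op 2 (delete): buffer="nv" (len 2), cursors c1@0 c2@1 c3@1, authorship ..
After op 3 (insert('j')): buffer="jnjjv" (len 5), cursors c1@1 c2@4 c3@4, authorship 1.23.
After op 4 (insert('e')): buffer="jenjjeev" (len 8), cursors c1@2 c2@7 c3@7, authorship 11.2323.
After op 5 (move_right): buffer="jenjjeev" (len 8), cursors c1@3 c2@8 c3@8, authorship 11.2323.
After op 6 (insert('i')): buffer="jenijjeevii" (len 11), cursors c1@4 c2@11 c3@11, authorship 11.12323.23
After op 7 (insert('w')): buffer="jeniwjjeeviiww" (len 14), cursors c1@5 c2@14 c3@14, authorship 11.112323.2323
After op 8 (move_left): buffer="jeniwjjeeviiww" (len 14), cursors c1@4 c2@13 c3@13, authorship 11.112323.2323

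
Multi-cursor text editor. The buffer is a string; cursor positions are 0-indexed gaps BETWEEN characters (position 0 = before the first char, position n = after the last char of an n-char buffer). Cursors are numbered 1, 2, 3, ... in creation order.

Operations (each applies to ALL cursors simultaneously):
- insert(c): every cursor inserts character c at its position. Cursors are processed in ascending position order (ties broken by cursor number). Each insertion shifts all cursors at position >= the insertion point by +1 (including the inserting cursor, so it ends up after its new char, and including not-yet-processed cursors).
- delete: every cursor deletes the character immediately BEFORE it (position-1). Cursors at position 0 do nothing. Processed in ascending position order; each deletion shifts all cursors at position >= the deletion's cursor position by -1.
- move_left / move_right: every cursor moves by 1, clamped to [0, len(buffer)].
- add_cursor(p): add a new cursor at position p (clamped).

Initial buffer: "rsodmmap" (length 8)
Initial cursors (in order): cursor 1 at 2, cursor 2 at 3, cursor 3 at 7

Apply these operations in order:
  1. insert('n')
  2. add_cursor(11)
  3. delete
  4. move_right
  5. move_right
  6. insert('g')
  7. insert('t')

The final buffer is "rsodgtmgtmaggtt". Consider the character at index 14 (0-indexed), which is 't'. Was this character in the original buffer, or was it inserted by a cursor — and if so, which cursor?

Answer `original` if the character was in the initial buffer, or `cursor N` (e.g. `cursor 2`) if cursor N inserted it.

After op 1 (insert('n')): buffer="rsnondmmanp" (len 11), cursors c1@3 c2@5 c3@10, authorship ..1.2....3.
After op 2 (add_cursor(11)): buffer="rsnondmmanp" (len 11), cursors c1@3 c2@5 c3@10 c4@11, authorship ..1.2....3.
After op 3 (delete): buffer="rsodmma" (len 7), cursors c1@2 c2@3 c3@7 c4@7, authorship .......
After op 4 (move_right): buffer="rsodmma" (len 7), cursors c1@3 c2@4 c3@7 c4@7, authorship .......
After op 5 (move_right): buffer="rsodmma" (len 7), cursors c1@4 c2@5 c3@7 c4@7, authorship .......
After op 6 (insert('g')): buffer="rsodgmgmagg" (len 11), cursors c1@5 c2@7 c3@11 c4@11, authorship ....1.2..34
After op 7 (insert('t')): buffer="rsodgtmgtmaggtt" (len 15), cursors c1@6 c2@9 c3@15 c4@15, authorship ....11.22..3434
Authorship (.=original, N=cursor N): . . . . 1 1 . 2 2 . . 3 4 3 4
Index 14: author = 4

Answer: cursor 4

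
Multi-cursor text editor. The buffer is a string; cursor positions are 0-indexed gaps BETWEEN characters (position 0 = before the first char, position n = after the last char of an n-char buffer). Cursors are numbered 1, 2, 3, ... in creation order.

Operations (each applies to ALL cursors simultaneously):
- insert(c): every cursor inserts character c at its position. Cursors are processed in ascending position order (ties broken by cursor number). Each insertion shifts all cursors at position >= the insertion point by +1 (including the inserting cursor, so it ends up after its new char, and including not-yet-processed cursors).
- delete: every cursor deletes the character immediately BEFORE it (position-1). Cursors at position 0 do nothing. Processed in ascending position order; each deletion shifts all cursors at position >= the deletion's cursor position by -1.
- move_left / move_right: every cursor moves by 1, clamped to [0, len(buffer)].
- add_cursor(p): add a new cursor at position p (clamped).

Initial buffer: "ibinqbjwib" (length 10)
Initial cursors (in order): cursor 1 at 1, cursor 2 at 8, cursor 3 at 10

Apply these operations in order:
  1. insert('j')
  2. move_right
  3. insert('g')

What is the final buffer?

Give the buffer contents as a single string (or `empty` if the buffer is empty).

Answer: ijbginqbjwjigbjg

Derivation:
After op 1 (insert('j')): buffer="ijbinqbjwjibj" (len 13), cursors c1@2 c2@10 c3@13, authorship .1.......2..3
After op 2 (move_right): buffer="ijbinqbjwjibj" (len 13), cursors c1@3 c2@11 c3@13, authorship .1.......2..3
After op 3 (insert('g')): buffer="ijbginqbjwjigbjg" (len 16), cursors c1@4 c2@13 c3@16, authorship .1.1......2.2.33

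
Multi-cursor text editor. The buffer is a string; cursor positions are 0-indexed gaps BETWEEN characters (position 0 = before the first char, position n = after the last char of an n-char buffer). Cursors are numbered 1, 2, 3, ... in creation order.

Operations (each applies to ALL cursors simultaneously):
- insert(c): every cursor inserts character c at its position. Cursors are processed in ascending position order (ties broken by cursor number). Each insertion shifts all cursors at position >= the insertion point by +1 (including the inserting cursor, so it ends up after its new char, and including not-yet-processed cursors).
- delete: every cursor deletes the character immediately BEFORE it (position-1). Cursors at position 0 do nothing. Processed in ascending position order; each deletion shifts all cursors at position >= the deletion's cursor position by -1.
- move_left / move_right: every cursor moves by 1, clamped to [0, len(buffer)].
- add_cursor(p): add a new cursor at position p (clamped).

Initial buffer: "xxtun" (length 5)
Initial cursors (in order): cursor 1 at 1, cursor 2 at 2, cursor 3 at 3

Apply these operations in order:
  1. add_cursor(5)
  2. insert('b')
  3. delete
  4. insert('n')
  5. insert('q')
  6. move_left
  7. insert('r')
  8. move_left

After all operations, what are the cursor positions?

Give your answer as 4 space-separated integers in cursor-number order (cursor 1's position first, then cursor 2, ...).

After op 1 (add_cursor(5)): buffer="xxtun" (len 5), cursors c1@1 c2@2 c3@3 c4@5, authorship .....
After op 2 (insert('b')): buffer="xbxbtbunb" (len 9), cursors c1@2 c2@4 c3@6 c4@9, authorship .1.2.3..4
After op 3 (delete): buffer="xxtun" (len 5), cursors c1@1 c2@2 c3@3 c4@5, authorship .....
After op 4 (insert('n')): buffer="xnxntnunn" (len 9), cursors c1@2 c2@4 c3@6 c4@9, authorship .1.2.3..4
After op 5 (insert('q')): buffer="xnqxnqtnqunnq" (len 13), cursors c1@3 c2@6 c3@9 c4@13, authorship .11.22.33..44
After op 6 (move_left): buffer="xnqxnqtnqunnq" (len 13), cursors c1@2 c2@5 c3@8 c4@12, authorship .11.22.33..44
After op 7 (insert('r')): buffer="xnrqxnrqtnrqunnrq" (len 17), cursors c1@3 c2@7 c3@11 c4@16, authorship .111.222.333..444
After op 8 (move_left): buffer="xnrqxnrqtnrqunnrq" (len 17), cursors c1@2 c2@6 c3@10 c4@15, authorship .111.222.333..444

Answer: 2 6 10 15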